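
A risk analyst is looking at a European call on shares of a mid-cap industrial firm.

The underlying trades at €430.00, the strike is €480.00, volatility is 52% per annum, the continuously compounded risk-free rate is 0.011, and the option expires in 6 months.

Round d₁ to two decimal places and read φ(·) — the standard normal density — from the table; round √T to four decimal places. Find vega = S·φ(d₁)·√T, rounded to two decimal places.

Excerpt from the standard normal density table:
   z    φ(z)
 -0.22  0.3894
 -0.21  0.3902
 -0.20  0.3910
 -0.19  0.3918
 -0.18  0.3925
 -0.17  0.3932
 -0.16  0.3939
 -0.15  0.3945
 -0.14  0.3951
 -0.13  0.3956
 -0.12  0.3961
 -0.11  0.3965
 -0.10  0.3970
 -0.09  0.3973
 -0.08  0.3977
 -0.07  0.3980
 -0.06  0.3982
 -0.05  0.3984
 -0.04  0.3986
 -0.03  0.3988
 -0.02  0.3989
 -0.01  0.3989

120.71

σ√T = 0.52 × 0.7071 = 0.3677
d₁ = [ln(430/480) + (0.011 + ½·0.52²)·0.5] / (σ√T) = (-0.1100 + 0.0731) / 0.3677 = -0.1004 which rounds to -0.10
√T = √0.5 = 0.7071
φ(d₁) = φ(-0.10) = 0.3970
vega = S·φ(d₁)·√T = 430·0.3970·0.7071 = 120.7090
(The put has the same vega.)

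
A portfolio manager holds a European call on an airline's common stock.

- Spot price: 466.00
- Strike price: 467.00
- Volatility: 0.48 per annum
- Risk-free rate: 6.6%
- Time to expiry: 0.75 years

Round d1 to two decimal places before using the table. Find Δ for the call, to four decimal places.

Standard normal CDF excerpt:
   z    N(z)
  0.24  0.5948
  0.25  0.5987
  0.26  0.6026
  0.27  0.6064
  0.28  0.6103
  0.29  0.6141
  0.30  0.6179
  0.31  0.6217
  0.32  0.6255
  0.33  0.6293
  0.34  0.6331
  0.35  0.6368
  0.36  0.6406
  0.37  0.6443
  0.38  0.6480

0.6255

σ√T = 0.48·√0.75 = 0.4157
d₁ = [ln(466/467) + (0.066 + ½·0.48²)·0.75] / (σ√T) = (-0.0021 + 0.1359) / 0.4157 = 0.3218 ≈ 0.32
N(d₁) = N(0.32) = 0.6255
Δ_call = N(d₁) = 0.6255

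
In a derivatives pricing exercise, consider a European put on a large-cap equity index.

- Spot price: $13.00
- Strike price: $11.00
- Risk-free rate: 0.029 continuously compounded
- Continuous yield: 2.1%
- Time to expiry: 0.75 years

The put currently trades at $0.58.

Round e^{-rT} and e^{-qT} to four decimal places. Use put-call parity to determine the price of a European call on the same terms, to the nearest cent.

$2.61

e^(−qT) = e^(−0.021·0.75) = 0.9844;  e^(−rT) = e^(−0.029·0.75) = 0.9785
Put-call parity: C − P = S·e^(−qT) − K·e^(−rT) = 13·0.9844 − 11·0.9785 = 12.7972 − 10.7635 = 2.0337
C = P + (C − P) = 0.58 + (2.0337) = 2.6137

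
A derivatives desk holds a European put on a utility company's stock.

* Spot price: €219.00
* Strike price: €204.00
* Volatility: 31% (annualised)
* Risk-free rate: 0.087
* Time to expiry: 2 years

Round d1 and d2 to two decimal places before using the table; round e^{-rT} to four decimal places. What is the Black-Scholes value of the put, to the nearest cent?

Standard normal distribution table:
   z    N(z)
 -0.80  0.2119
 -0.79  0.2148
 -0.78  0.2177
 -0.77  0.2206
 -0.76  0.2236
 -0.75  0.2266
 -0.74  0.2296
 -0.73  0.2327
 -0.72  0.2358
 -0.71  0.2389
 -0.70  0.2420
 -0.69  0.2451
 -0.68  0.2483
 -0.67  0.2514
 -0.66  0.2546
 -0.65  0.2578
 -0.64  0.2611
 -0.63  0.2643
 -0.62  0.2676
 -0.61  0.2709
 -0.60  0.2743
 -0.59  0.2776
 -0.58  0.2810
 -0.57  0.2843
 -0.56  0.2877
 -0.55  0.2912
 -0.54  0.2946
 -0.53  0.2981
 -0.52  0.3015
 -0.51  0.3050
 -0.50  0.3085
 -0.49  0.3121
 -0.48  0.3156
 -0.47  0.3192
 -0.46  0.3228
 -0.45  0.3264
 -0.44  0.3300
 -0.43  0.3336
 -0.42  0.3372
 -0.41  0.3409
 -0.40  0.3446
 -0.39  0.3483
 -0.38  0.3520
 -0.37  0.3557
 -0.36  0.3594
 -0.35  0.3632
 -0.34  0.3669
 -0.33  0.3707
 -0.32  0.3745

€15.22

T = 2;  σ√T = 0.4384
d₁ = [ln(219/204) + (0.087 + 0.31²/2)·2] / 0.4384 = [0.0710 + 0.2701] / 0.4384 = 0.7779 ≈ 0.78
d₂ = d₁ − σ√T = 0.7779 − 0.4384 = 0.3395 ≈ 0.34
e^(−rT) = e^(−0.087·2) = 0.8403
N(−d₂) = N(-0.34) = 0.3669;  N(−d₁) = N(-0.78) = 0.2177
P = 204·0.8403·0.3669 − 219·0.2177 = 62.8944 − 47.6763 = 15.2181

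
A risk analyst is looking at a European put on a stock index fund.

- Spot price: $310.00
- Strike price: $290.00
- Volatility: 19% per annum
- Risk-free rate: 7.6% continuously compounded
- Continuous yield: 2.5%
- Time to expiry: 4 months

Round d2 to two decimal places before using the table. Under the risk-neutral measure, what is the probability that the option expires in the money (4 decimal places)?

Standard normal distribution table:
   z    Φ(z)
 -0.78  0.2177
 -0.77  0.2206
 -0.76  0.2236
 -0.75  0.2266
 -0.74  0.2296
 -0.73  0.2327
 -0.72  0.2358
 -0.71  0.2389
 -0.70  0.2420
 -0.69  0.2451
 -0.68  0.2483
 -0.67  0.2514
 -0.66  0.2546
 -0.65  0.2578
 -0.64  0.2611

0.2389

T = 0.3333;  σ√T = 0.1097
d₁ = [ln(310/290) + (0.076 − 0.025 + 0.19²/2)·0.3333] / 0.1097 = [0.0667 + 0.0230] / 0.1097 = 0.8178 → 0.82
d₂ = d₁ − σ√T = 0.8178 − 0.1097 = 0.7081 → 0.71
Risk-neutral Pr[S_T < K] = N(−d₂) = N(-0.71) = 0.2389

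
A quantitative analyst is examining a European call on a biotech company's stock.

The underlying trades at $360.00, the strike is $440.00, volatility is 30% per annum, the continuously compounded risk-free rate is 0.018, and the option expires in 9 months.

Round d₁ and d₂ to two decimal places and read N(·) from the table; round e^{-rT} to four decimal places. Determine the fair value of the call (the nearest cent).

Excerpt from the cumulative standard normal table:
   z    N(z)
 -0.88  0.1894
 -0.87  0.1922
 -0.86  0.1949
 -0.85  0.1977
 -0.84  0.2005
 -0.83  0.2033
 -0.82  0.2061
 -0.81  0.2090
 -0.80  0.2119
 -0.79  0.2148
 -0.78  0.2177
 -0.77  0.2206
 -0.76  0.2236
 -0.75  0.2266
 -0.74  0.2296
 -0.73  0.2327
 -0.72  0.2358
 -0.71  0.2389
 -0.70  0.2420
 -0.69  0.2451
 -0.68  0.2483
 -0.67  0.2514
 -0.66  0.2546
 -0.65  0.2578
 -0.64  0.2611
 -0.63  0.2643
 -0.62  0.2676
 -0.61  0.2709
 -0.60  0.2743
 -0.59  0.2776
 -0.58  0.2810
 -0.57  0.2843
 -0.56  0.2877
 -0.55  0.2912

$14.11

σ√T = 0.3·√0.75 = 0.2598
ln(S/K) + (r + σ²/2)T = ln(360/440) + (0.018 + 0.3²/2)·0.75 = -0.2007 + 0.0473 = -0.1534
d₁ = -0.1534 / 0.2598 = -0.5905 → -0.59
d₂ = d₁ − σ√T = -0.5905 − 0.2598 = -0.8503 → -0.85
e^(−rT) = e^(−0.018·0.75) = 0.9866
N(d₁) = N(-0.59) = 0.2776;  N(d₂) = N(-0.85) = 0.1977
C = 360·0.2776 − 440·0.9866·0.1977 = 99.9360 − 85.8224 = 14.1136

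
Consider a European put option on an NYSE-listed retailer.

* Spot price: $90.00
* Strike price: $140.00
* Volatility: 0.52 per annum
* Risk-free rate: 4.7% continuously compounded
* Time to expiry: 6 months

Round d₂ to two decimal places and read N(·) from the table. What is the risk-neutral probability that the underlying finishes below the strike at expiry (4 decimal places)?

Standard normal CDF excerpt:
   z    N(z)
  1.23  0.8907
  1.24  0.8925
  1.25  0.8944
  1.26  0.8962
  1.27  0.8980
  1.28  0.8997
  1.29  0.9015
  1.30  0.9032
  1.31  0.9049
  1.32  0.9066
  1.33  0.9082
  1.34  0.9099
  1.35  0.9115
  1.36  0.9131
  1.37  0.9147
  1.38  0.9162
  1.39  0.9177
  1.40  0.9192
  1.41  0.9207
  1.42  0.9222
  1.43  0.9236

T = 0.5;  σ√T = 0.3677
d₁ = [ln(90/140) + (0.047 + ½·0.52²)·0.5] / (σ√T) = (-0.4418 + 0.0911) / 0.3677 = -0.9539 → -0.95
d₂ = -0.9539 − 0.3677 = -1.3216 → -1.32
Pr(exercise) under Q = N(−d₂) = N(1.32) = 0.9066

0.9066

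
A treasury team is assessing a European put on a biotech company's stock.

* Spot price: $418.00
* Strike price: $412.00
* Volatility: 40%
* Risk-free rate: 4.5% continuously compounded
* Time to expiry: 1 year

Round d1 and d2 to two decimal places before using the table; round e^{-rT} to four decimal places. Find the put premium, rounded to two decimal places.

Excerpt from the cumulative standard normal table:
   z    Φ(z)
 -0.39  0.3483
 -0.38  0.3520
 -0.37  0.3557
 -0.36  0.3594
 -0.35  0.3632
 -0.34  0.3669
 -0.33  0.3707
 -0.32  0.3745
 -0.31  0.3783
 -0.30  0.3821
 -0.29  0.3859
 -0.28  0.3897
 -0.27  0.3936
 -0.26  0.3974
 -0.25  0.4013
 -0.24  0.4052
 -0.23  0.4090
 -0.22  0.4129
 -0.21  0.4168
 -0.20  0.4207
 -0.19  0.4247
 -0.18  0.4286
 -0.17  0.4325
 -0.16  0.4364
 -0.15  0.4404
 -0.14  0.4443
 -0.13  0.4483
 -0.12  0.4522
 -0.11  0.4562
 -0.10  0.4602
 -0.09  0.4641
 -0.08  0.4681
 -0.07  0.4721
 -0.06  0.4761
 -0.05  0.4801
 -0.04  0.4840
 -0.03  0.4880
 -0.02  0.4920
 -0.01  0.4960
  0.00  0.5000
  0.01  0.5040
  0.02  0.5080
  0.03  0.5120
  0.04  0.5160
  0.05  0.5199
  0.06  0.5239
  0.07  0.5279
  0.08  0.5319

σ√T = 0.4 × 1.0000 = 0.4000
d₁ = [ln(418/412) + (0.045 + 0.4²/2)·1] / 0.4000 = [0.0145 + 0.1250] / 0.4000 = 0.3486 ≈ 0.35
d₂ = d₁ − σ√T = 0.3486 − 0.4000 = -0.0514 ≈ -0.05
e^(−rT) = e^(−0.045·1) = 0.9560
N(−d₂) = N(0.05) = 0.5199;  N(−d₁) = N(-0.35) = 0.3632
P = 412·0.9560·0.5199 − 418·0.3632 = 204.7741 − 151.8176 = 52.9565

$52.96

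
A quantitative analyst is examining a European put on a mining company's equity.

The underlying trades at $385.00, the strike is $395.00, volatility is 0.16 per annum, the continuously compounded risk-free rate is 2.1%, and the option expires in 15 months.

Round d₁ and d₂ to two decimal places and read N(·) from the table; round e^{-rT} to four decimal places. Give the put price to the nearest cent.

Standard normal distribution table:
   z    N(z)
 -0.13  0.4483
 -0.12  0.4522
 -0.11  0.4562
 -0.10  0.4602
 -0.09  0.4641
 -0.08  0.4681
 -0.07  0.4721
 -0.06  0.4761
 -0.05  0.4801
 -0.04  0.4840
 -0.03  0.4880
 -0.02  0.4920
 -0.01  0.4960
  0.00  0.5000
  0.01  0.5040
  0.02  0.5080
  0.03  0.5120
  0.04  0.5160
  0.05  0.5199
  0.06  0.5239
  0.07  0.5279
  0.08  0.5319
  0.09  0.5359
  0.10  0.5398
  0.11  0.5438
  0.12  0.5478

$27.52

σ√T = 0.16 × 1.1180 = 0.1789
d₁ = [ln(385/395) + (0.021 + 0.16²/2)·1.25] / 0.1789 = [-0.0256 + 0.0423] / 0.1789 = 0.0928 → 0.09
d₂ = d₁ − σ√T = 0.0928 − 0.1789 = -0.0860 → -0.09
exp(−rT) = exp(−0.021·1.25) = 0.9741
N(−d₂) = N(0.09) = 0.5359;  N(−d₁) = N(-0.09) = 0.4641
P = 395·0.9741·0.5359 − 385·0.4641 = 206.1980 − 178.6785 = 27.5195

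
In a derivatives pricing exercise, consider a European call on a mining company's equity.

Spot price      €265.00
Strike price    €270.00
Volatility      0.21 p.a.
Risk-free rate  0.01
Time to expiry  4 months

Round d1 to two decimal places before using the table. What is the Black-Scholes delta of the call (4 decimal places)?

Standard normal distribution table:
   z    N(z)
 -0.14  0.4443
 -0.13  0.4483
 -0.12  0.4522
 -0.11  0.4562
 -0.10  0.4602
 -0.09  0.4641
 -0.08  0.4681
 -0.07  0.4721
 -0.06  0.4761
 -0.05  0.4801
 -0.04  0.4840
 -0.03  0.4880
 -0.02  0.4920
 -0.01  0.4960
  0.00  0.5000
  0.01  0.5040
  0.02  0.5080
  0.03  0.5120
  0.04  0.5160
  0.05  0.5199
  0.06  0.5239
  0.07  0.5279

0.4721

σ√T = 0.21·√0.3333 = 0.1212
d₁ = [ln(265/270) + (0.01 + 0.21²/2)·0.3333] / 0.1212 = [-0.0187 + 0.0107] / 0.1212 = -0.0661 which rounds to -0.07
N(d₁) = N(-0.07) = 0.4721
Δ_call = N(d₁) = 0.4721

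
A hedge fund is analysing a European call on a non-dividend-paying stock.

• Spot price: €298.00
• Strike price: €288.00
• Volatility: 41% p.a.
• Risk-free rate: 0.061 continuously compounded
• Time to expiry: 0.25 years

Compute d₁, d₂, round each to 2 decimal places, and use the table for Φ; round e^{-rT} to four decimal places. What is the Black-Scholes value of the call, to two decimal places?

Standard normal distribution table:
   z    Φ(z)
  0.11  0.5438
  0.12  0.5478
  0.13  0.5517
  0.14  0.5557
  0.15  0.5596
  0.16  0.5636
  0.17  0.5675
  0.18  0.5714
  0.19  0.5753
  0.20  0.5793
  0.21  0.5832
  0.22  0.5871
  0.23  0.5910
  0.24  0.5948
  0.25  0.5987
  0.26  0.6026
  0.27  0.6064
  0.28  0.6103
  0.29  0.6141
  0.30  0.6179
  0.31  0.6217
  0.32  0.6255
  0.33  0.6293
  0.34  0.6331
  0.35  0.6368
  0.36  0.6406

T = 0.25;  σ√T = 0.2050
d₁ = [ln(298/288) + (0.061 + 0.41²/2)·0.25] / 0.2050 = [0.0341 + 0.0363] / 0.2050 = 0.3434 ⇒ 0.34
d₂ = d₁ − σ√T = 0.3434 − 0.2050 = 0.1384 ⇒ 0.14
e^(−rT) = e^(−0.061·0.25) = 0.9849
N(d₁) = N(0.34) = 0.6331;  N(d₂) = N(0.14) = 0.5557
C = 298·0.6331 − 288·0.9849·0.5557 = 188.6638 − 157.6250 = 31.0388

€31.04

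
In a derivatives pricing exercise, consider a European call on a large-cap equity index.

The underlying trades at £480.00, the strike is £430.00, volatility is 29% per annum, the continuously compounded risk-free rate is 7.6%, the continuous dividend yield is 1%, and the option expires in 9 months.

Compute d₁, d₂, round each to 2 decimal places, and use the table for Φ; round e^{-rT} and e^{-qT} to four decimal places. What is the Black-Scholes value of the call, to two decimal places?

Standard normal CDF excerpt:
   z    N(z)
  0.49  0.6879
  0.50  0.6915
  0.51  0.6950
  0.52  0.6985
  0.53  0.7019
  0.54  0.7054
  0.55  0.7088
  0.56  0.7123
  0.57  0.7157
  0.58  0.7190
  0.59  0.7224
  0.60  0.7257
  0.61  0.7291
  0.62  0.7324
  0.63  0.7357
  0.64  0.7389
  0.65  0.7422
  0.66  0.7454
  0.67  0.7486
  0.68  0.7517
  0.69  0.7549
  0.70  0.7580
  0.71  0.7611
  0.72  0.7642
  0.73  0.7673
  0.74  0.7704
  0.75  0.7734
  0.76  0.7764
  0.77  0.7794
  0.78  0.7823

σ√T = 0.29 × 0.8660 = 0.2511
d₁ = [ln(480/430) + (0.076 − 0.01 + 0.29²/2)·0.75] / 0.2511 = [0.1100 + 0.0810] / 0.2511 = 0.7607 ≈ 0.76
d₂ = d₁ − σ√T = 0.7607 − 0.2511 = 0.5095 ≈ 0.51
e^(−qT) = e^(−0.01·0.75) = 0.9925;  e^(−rT) = e^(−0.076·0.75) = 0.9446
N(d₁) = N(0.76) = 0.7764;  N(d₂) = N(0.51) = 0.6950
C = 480·0.9925·0.7764 − 430·0.9446·0.6950 = 369.8770 − 282.2937 = 87.5833

£87.58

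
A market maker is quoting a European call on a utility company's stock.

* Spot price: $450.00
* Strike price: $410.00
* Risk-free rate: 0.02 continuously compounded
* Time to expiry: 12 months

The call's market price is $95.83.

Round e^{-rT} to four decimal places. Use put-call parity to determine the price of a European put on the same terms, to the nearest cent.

$47.71

exp(−rT) = exp(−0.02·1) = 0.9802
Put-call parity: C − P = S − K·e^(−rT) = 450 − 410·0.9802 = 450 − 401.8820 = 48.1180
P = C − (C − P) = 95.83 − (48.1180) = 47.7120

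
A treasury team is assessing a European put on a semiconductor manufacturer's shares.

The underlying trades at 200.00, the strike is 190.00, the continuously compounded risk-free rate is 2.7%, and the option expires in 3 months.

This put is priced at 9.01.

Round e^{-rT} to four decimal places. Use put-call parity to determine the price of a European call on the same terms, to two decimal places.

e^(−rT) = e^(−0.027·0.25) = 0.9933
Put-call parity: C − P = S − K·e^(−rT) = 200 − 190·0.9933 = 200 − 188.7270 = 11.2730
C = P + (C − P) = 9.01 + (11.2730) = 20.2830

20.28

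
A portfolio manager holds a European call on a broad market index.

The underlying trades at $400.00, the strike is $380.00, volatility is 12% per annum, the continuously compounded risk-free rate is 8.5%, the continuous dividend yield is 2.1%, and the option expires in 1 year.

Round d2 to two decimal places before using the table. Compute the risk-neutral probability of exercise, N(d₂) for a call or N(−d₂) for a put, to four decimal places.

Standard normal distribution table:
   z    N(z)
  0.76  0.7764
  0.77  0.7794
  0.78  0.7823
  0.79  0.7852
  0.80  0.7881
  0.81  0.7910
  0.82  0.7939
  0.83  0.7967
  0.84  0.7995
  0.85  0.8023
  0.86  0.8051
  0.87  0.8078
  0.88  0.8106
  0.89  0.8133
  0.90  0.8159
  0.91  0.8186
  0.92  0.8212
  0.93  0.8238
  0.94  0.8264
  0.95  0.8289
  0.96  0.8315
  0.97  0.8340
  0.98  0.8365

σ√T = 0.12·√1 = 0.1200
d₁ = [ln(400/380) + (0.085 − 0.021 + 0.12²/2)·1] / 0.1200 = [0.0513 + 0.0712] / 0.1200 = 1.0208 ≈ 1.02
d₂ = d₁ − σ√T = 1.0208 − 0.1200 = 0.9008 ≈ 0.90
Risk-neutral Pr[S_T > K] = N(d₂) = N(0.90) = 0.8159

0.8159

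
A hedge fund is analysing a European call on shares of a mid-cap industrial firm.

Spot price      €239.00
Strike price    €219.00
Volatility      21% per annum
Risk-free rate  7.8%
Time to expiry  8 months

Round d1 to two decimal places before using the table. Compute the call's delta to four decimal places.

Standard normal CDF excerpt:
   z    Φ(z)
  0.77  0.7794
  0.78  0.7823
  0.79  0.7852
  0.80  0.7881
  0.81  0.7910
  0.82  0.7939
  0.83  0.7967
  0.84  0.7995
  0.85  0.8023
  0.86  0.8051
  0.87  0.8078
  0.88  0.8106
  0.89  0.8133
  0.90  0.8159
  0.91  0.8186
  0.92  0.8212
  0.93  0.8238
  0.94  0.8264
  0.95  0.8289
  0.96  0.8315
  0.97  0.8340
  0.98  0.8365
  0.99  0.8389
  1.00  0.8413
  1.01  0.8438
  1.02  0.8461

σ√T = 0.21·√0.6667 = 0.1715
ln(S/K) + (r + σ²/2)T = ln(239/219) + (0.078 + 0.21²/2)·0.6667 = 0.0874 + 0.0667 = 0.1541
d₁ = 0.1541 / 0.1715 = 0.8987 which rounds to 0.90
N(d₁) = N(0.90) = 0.8159
Δ_call = N(d₁) = 0.8159

0.8159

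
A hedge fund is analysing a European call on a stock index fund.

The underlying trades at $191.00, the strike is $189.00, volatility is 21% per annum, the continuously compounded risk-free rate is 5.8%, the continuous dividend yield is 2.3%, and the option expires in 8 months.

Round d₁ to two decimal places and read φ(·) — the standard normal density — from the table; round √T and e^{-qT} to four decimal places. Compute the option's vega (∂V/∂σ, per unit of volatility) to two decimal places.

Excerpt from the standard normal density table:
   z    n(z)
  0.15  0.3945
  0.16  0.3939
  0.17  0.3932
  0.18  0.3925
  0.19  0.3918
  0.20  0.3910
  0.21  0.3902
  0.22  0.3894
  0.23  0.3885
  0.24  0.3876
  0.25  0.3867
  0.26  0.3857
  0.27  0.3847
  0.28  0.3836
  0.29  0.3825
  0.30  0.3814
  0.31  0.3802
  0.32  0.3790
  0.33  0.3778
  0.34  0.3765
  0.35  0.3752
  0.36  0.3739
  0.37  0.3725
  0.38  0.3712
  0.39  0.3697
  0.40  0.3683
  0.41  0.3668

T = 0.6667;  σ√T = 0.1715
d₁ = [ln(191/189) + (0.058 − 0.023 + ½·0.21²)·0.6667] / (σ√T) = (0.0105 + 0.0380) / 0.1715 = 0.2832 ⇒ 0.28
√T = √0.6667 = 0.8165
φ(d₁) = φ(0.28) = 0.3836
e^(−qT) = e^(−0.023·0.6667) = 0.9848
vega = S·e^(−qT)·φ(d₁)·√T = 191·0.9848·0.3836·0.8165 = 58.9137
(Vega is the same for a European call and put with the same parameters.)

58.91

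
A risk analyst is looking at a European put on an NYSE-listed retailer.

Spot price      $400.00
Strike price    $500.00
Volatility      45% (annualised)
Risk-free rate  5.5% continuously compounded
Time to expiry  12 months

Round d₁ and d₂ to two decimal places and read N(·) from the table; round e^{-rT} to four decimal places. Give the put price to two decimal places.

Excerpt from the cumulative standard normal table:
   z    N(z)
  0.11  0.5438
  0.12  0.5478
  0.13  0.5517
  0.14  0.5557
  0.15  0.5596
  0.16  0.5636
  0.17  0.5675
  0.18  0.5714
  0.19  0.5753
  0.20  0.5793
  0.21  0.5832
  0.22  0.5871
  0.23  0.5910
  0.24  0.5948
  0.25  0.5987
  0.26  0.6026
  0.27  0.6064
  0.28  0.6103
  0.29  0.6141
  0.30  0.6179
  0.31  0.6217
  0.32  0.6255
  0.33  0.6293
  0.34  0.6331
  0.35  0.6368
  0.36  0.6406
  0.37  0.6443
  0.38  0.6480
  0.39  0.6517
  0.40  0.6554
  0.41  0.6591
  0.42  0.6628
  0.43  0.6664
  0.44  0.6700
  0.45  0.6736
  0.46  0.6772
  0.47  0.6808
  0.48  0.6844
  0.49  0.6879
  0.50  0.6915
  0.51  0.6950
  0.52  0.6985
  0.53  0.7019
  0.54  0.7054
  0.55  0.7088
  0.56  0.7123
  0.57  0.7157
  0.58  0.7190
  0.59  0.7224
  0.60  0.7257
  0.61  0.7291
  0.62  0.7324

$119.60

σ√T = 0.45·√1 = 0.4500
d₁ = [ln(400/500) + (0.055 + ½·0.45²)·1] / (σ√T) = (-0.2231 + 0.1562) / 0.4500 = -0.1487 which rounds to -0.15
d₂ = -0.1487 − 0.4500 = -0.5987 which rounds to -0.60
e^(−rT) = e^(−0.055·1) = 0.9465
N(−d₂) = N(0.60) = 0.7257;  N(−d₁) = N(0.15) = 0.5596
P = 500·0.9465·0.7257 − 400·0.5596 = 343.4375 − 223.8400 = 119.5975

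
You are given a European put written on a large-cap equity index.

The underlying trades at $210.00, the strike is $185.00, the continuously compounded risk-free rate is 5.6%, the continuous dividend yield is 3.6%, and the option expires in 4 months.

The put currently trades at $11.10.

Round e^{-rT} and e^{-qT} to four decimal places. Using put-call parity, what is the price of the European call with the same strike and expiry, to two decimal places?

$37.02

e^(−qT) = e^(−0.036·0.3333) = 0.9881;  e^(−rT) = e^(−0.056·0.3333) = 0.9815
Put-call parity: C − P = S·e^(−qT) − K·e^(−rT) = 210·0.9881 − 185·0.9815 = 207.5010 − 181.5775 = 25.9235
C = P + (C − P) = 11.10 + (25.9235) = 37.0235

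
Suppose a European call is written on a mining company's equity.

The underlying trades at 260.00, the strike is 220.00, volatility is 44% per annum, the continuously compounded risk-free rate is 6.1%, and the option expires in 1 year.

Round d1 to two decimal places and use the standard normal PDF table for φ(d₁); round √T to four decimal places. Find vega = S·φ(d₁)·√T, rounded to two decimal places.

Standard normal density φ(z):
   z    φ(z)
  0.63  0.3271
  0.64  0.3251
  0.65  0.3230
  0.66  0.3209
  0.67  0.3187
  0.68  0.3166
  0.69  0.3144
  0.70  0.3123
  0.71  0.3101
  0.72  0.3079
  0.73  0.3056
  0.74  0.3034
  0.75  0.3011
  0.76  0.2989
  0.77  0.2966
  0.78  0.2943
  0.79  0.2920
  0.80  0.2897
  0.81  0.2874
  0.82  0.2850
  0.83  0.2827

78.88

σ√T = 0.44 × 1.0000 = 0.4400
d₁ = [ln(260/220) + (0.061 + 0.44²/2)·1] / 0.4400 = [0.1671 + 0.1578] / 0.4400 = 0.7383 ⇒ 0.74
√T = √1 = 1.0000
φ(d₁) = φ(0.74) = 0.3034
vega = S·φ(d₁)·√T = 260·0.3034·1.0000 = 78.8840
(The put has the same vega.)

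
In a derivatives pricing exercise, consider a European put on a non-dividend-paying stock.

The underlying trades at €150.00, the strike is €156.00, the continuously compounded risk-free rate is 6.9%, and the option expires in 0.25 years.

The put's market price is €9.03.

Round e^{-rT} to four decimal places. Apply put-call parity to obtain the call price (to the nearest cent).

e^(−rT) = e^(−0.069·0.25) = 0.9829
Put-call parity: C − P = S − K·e^(−rT) = 150 − 156·0.9829 = 150 − 153.3324 = -3.3324
C = P + (C − P) = 9.03 + (-3.3324) = 5.6976

€5.70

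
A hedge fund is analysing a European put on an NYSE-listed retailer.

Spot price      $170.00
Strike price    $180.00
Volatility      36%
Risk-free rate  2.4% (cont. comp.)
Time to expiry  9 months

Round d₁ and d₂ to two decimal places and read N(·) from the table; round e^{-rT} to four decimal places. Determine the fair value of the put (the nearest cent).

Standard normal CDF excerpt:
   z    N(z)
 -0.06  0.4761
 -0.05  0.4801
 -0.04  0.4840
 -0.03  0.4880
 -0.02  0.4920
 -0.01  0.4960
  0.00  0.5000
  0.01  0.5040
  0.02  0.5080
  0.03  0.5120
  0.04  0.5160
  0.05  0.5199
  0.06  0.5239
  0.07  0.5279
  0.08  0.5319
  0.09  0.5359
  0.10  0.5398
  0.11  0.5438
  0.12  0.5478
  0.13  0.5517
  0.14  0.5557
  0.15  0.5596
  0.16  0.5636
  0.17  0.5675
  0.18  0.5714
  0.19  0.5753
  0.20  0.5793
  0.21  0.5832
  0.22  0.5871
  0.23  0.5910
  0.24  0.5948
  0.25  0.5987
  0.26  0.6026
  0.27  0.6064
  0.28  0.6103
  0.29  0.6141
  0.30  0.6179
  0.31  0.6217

σ√T = 0.36 × 0.8660 = 0.3118
d₁ = [ln(170/180) + (0.024 + ½·0.36²)·0.75] / (σ√T) = (-0.0572 + 0.0666) / 0.3118 = 0.0303 → 0.03
d₂ = 0.0303 − 0.3118 = -0.2815 → -0.28
e^(−rT) = e^(−0.024·0.75) = 0.9822
N(−d₂) = N(0.28) = 0.6103;  N(−d₁) = N(-0.03) = 0.4880
P = 180·0.9822·0.6103 − 170·0.4880 = 107.8986 − 82.9600 = 24.9386

$24.94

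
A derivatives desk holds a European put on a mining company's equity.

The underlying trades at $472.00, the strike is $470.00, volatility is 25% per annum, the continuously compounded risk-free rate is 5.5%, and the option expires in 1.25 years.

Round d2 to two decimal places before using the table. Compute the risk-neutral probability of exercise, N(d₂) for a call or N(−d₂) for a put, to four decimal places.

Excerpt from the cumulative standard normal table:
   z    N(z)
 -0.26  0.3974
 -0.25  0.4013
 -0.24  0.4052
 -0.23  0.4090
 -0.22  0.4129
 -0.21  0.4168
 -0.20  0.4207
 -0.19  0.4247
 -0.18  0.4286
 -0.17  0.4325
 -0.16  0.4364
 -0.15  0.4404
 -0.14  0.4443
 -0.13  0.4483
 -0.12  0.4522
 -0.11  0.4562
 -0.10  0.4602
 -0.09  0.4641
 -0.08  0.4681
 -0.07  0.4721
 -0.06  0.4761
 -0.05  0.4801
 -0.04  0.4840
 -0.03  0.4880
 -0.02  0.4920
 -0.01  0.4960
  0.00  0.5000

0.4522

σ√T = 0.25·√1.25 = 0.2795
d₁ = [ln(472/470) + (0.055 + 0.25²/2)·1.25] / 0.2795 = [0.0042 + 0.1078] / 0.2795 = 0.4009 ≈ 0.40
d₂ = d₁ − σ√T = 0.4009 − 0.2795 = 0.1214 ≈ 0.12
Pr(exercise) under Q = N(−d₂) = N(-0.12) = 0.4522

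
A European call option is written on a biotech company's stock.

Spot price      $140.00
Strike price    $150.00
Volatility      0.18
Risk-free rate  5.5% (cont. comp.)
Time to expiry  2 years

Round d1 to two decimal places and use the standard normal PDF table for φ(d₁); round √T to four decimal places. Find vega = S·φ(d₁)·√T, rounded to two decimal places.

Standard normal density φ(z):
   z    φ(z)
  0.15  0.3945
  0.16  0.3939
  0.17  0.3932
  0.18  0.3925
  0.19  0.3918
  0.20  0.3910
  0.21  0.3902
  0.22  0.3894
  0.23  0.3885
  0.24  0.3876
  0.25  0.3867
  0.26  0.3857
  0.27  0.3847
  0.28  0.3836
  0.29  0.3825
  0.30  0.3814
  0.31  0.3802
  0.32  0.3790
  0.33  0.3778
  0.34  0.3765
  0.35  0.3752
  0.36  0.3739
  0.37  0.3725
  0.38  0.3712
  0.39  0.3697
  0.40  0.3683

75.73

σ√T = 0.18 × 1.4142 = 0.2546
ln(S/K) + (r + σ²/2)T = ln(140/150) + (0.055 + 0.18²/2)·2 = -0.0690 + 0.1424 = 0.0734
d₁ = 0.0734 / 0.2546 = 0.2884 ⇒ 0.29
√T = √2 = 1.4142
φ(d₁) = φ(0.29) = 0.3825
vega = S·φ(d₁)·√T = 140·0.3825·1.4142 = 75.7304
(Call and put vega coincide under Black-Scholes.)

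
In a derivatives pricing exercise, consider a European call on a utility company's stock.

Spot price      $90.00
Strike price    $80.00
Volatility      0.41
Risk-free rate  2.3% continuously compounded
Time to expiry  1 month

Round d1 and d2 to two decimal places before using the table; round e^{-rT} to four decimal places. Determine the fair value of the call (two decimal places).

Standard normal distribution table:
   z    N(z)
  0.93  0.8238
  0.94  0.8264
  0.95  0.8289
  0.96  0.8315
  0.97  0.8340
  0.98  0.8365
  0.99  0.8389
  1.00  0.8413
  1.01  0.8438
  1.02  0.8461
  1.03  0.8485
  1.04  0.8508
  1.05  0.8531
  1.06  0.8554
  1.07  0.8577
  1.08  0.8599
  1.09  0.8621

σ√T = 0.41·√0.08333 = 0.1184
d₁ = [ln(90/80) + (0.023 + 0.41²/2)·0.08333] / 0.1184 = [0.1178 + 0.0089] / 0.1184 = 1.0705 ⇒ 1.07
d₂ = d₁ − σ√T = 1.0705 − 0.1184 = 0.9522 ⇒ 0.95
e^(−rT) = e^(−0.023·0.08333) = 0.9981
N(d₁) = N(1.07) = 0.8577;  N(d₂) = N(0.95) = 0.8289
C = 90·0.8577 − 80·0.9981·0.8289 = 77.1930 − 66.1860 = 11.0070

$11.01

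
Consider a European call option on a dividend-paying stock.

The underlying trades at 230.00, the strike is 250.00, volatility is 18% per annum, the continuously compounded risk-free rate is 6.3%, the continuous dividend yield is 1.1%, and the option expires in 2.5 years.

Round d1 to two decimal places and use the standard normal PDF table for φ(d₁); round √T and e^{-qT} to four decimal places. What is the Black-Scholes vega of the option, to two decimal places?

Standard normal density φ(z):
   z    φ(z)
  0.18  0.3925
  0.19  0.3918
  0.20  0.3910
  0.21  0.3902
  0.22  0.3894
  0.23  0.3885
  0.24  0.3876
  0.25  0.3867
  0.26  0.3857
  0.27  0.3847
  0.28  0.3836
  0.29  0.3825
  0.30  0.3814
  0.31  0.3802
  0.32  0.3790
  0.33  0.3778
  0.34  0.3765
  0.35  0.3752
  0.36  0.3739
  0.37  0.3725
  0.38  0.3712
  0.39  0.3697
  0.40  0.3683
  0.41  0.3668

σ√T = 0.18 × 1.5811 = 0.2846
ln(S/K) + (r − q + σ²/2)T = ln(230/250) + (0.063 − 0.011 + 0.18²/2)·2.5 = -0.0834 + 0.1705 = 0.0871
d₁ = 0.0871 / 0.2846 = 0.3061 ≈ 0.31
√T = √2.5 = 1.5811
φ(d₁) = φ(0.31) = 0.3802
exp(−qT) = exp(−0.011·2.5) = 0.9729
vega = S·exp(−qT)·φ(d₁)·√T = 230·0.9729·0.3802·1.5811 = 134.5140

134.51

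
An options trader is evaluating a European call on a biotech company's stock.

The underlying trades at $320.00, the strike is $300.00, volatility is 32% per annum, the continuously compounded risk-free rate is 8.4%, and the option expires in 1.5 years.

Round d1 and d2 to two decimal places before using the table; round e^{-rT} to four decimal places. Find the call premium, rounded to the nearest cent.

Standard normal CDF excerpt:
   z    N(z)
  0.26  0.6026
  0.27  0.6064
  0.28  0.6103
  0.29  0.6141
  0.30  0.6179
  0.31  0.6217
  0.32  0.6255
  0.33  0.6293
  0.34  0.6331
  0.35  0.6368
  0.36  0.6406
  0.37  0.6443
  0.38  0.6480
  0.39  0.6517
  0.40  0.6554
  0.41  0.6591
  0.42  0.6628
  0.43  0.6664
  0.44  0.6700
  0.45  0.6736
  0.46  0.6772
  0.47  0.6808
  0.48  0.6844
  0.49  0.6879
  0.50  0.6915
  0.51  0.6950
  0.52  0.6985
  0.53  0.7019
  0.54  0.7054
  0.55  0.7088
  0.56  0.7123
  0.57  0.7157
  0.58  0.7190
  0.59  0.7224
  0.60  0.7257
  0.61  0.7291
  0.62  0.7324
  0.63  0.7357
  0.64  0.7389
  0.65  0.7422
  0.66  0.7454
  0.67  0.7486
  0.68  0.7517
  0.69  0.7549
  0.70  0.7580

$78.13

σ√T = 0.32 × 1.2247 = 0.3919
d₁ = [ln(320/300) + (0.084 + 0.32²/2)·1.5] / 0.3919 = [0.0645 + 0.2028] / 0.3919 = 0.6821 ≈ 0.68
d₂ = d₁ − σ√T = 0.6821 − 0.3919 = 0.2902 ≈ 0.29
e^(−rT) = e^(−0.084·1.5) = 0.8816
C = 320·N(0.68) − 300·0.8816·N(0.29) = 320·0.7517 − 300·0.8816·0.6141 = 240.5440 − 162.4172 = 78.1268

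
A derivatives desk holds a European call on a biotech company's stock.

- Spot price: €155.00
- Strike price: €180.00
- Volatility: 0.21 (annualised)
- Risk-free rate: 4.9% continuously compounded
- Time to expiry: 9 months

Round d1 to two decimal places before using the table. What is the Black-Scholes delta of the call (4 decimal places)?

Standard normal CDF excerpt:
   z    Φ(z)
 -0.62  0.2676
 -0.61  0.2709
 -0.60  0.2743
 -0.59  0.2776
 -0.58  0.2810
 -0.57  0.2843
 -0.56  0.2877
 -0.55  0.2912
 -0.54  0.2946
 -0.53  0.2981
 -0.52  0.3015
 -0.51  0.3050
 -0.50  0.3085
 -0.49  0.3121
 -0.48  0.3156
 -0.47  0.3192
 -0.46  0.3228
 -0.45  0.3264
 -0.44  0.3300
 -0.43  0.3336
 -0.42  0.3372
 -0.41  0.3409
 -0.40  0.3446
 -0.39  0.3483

T = 0.75;  σ√T = 0.1819
d₁ = [ln(155/180) + (0.049 + ½·0.21²)·0.75] / (σ√T) = (-0.1495 + 0.0533) / 0.1819 = -0.5292 ⇒ -0.53
N(d₁) = N(-0.53) = 0.2981
Δ_call = N(d₁) = 0.2981

0.2981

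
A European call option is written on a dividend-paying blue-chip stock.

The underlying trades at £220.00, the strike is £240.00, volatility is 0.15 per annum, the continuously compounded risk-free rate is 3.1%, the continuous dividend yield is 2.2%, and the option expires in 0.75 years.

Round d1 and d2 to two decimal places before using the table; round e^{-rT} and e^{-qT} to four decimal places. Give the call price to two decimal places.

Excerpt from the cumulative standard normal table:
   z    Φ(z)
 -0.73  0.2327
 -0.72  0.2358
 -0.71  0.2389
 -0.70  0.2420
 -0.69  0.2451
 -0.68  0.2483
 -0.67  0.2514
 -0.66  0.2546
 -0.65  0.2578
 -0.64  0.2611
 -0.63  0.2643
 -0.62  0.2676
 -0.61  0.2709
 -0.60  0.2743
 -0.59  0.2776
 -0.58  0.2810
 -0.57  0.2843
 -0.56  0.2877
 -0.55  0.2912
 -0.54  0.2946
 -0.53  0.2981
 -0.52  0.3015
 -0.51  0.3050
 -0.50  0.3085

£4.79

T = 0.75;  σ√T = 0.1299
d₁ = [ln(220/240) + (0.031 − 0.022 + ½·0.15²)·0.75] / (σ√T) = (-0.0870 + 0.0152) / 0.1299 = -0.5529 ⇒ -0.55
d₂ = -0.5529 − 0.1299 = -0.6828 ⇒ -0.68
exp(−qT) = exp(−0.022·0.75) = 0.9836;  exp(−rT) = exp(−0.031·0.75) = 0.9770
C = 220·0.9836·N(-0.55) − 240·0.9770·N(-0.68) = 220·0.9836·0.2912 − 240·0.9770·0.2483 = 63.0134 − 58.2214 = 4.7920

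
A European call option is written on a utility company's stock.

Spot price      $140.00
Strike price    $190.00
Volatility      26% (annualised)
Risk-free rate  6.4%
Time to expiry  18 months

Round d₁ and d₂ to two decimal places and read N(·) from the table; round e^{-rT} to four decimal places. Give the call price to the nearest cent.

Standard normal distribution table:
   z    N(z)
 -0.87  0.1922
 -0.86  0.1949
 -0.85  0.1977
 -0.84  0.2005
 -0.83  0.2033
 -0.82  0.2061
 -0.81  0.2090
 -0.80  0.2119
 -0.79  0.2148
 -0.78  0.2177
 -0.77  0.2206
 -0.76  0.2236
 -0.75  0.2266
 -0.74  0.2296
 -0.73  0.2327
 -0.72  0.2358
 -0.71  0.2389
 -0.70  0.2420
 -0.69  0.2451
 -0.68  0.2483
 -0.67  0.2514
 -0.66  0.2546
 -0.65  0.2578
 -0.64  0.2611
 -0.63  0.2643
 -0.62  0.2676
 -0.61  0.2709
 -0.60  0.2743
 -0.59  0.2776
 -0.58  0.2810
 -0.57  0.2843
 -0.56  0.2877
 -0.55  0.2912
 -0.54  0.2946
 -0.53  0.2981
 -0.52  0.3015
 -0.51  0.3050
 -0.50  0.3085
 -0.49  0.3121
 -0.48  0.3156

$7.61

T = 1.5;  σ√T = 0.3184
d₁ = [ln(140/190) + (0.064 + 0.26²/2)·1.5] / 0.3184 = [-0.3054 + 0.1467] / 0.3184 = -0.4983 which rounds to -0.50
d₂ = d₁ − σ√T = -0.4983 − 0.3184 = -0.8168 which rounds to -0.82
e^(−rT) = e^(−0.064·1.5) = 0.9085
N(d₁) = N(-0.50) = 0.3085;  N(d₂) = N(-0.82) = 0.2061
C = 140·0.3085 − 190·0.9085·0.2061 = 43.1900 − 35.5760 = 7.6140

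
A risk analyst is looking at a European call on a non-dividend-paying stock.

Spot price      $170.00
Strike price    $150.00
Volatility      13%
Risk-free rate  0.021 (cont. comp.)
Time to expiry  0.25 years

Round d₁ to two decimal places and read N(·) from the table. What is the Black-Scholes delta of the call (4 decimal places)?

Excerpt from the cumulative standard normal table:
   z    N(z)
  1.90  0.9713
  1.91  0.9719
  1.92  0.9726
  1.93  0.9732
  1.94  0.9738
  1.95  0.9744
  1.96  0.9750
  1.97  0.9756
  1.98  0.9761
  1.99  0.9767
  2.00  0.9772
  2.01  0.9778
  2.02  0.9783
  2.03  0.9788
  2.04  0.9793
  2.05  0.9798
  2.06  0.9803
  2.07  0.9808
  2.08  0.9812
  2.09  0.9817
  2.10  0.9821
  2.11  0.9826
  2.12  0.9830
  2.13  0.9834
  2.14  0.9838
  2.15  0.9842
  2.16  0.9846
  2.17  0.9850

σ√T = 0.13·√0.25 = 0.0650
ln(S/K) + (r + σ²/2)T = ln(170/150) + (0.021 + 0.13²/2)·0.25 = 0.1252 + 0.0074 = 0.1325
d₁ = 0.1325 / 0.0650 = 2.0389 ≈ 2.04
N(d₁) = N(2.04) = 0.9793
Δ_call = N(d₁) = 0.9793

0.9793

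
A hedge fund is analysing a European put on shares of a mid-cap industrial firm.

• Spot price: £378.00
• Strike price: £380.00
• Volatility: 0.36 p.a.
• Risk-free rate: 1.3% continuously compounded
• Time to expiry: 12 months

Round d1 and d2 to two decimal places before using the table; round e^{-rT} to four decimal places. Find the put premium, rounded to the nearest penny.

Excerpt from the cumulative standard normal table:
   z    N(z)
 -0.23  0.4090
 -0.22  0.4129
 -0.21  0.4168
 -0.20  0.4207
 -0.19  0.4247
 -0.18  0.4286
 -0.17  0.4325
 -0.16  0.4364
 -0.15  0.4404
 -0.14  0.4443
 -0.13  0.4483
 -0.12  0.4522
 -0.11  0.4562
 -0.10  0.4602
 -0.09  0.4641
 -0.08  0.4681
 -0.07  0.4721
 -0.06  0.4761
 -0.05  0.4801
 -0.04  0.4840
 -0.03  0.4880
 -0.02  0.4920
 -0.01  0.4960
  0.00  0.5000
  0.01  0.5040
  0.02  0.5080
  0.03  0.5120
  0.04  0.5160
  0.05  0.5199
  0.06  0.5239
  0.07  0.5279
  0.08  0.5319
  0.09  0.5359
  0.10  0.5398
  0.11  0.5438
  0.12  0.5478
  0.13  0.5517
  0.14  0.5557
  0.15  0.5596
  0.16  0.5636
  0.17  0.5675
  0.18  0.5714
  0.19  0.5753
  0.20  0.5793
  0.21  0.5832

£52.38

σ√T = 0.36·√1 = 0.3600
d₁ = [ln(378/380) + (0.013 + 0.36²/2)·1] / 0.3600 = [-0.0053 + 0.0778] / 0.3600 = 0.2015 ≈ 0.20
d₂ = d₁ − σ√T = 0.2015 − 0.3600 = -0.1585 ≈ -0.16
exp(−rT) = exp(−0.013·1) = 0.9871
N(−d₂) = N(0.16) = 0.5636;  N(−d₁) = N(-0.20) = 0.4207
P = 380·0.9871·0.5636 − 378·0.4207 = 211.4052 − 159.0246 = 52.3806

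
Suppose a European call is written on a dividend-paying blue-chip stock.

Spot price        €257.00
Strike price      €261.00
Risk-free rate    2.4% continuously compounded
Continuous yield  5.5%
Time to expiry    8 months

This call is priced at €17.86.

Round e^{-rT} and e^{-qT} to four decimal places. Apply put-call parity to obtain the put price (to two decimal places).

exp(−qT) = exp(−0.055·0.6667) = 0.9640;  exp(−rT) = exp(−0.024·0.6667) = 0.9841
Put-call parity: C − P = S·e^(−qT) − K·e^(−rT) = 257·0.9640 − 261·0.9841 = 247.7480 − 256.8501 = -9.1021
P = C − (C − P) = 17.86 − (-9.1021) = 26.9621

€26.96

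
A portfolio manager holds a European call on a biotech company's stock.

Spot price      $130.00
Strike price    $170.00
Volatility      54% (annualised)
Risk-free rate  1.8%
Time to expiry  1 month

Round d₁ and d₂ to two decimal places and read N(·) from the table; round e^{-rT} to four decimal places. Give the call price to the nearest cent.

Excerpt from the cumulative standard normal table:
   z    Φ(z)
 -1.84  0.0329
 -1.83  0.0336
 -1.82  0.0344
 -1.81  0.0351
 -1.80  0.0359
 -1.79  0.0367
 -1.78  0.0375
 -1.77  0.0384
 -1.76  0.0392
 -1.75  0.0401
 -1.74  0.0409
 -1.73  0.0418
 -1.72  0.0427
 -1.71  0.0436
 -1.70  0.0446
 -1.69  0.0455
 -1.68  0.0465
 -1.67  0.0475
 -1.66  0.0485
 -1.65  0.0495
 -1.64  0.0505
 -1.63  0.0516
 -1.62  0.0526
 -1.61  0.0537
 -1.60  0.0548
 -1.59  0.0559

$0.48

σ√T = 0.54 × 0.2887 = 0.1559
d₁ = [ln(130/170) + (0.018 + 0.54²/2)·0.08333] / 0.1559 = [-0.2683 + 0.0136] / 0.1559 = -1.6333 ≈ -1.63
d₂ = d₁ − σ√T = -1.6333 − 0.1559 = -1.7892 ≈ -1.79
exp(−rT) = exp(−0.018·0.08333) = 0.9985
N(d₁) = N(-1.63) = 0.0516;  N(d₂) = N(-1.79) = 0.0367
C = 130·0.0516 − 170·0.9985·0.0367 = 6.7080 − 6.2296 = 0.4784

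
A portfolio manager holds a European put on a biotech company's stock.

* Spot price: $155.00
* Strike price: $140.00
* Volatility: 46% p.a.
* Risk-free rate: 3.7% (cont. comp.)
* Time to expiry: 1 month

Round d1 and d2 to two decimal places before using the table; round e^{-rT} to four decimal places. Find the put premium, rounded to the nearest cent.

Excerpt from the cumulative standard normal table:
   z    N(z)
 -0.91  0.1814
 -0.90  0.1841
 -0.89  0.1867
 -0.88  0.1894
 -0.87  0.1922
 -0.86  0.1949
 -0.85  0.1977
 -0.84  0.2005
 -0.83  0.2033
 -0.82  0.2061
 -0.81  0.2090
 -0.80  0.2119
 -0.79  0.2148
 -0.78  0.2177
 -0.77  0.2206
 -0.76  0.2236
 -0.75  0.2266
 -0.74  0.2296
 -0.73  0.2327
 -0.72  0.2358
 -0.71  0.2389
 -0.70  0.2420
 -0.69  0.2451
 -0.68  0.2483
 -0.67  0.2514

σ√T = 0.46·√0.08333 = 0.1328
d₁ = [ln(155/140) + (0.037 + ½·0.46²)·0.08333] / (σ√T) = (0.1018 + 0.0119) / 0.1328 = 0.8561 ⇒ 0.86
d₂ = 0.8561 − 0.1328 = 0.7233 ⇒ 0.72
exp(−rT) = exp(−0.037·0.08333) = 0.9969
P = 140·0.9969·N(-0.72) − 155·N(-0.86) = 140·0.9969·0.2358 − 155·0.1949 = 32.9097 − 30.2095 = 2.7002

$2.70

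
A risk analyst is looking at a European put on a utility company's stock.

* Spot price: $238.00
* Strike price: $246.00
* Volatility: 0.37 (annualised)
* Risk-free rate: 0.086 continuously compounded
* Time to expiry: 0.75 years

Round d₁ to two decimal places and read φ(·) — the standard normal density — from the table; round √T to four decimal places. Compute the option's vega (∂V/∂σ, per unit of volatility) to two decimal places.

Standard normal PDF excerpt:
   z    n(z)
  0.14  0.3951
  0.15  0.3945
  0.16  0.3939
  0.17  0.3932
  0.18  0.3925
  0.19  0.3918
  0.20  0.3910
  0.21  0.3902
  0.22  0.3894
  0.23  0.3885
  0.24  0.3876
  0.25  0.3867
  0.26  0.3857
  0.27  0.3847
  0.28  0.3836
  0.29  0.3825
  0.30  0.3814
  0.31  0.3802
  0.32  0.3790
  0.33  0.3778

T = 0.75;  σ√T = 0.3204
d₁ = [ln(238/246) + (0.086 + 0.37²/2)·0.75] / 0.3204 = [-0.0331 + 0.1158] / 0.3204 = 0.2583 ≈ 0.26
√T = √0.75 = 0.8660
φ(d₁) = φ(0.26) = 0.3857
vega = S·φ(d₁)·√T = 238·0.3857·0.8660 = 79.4959

79.50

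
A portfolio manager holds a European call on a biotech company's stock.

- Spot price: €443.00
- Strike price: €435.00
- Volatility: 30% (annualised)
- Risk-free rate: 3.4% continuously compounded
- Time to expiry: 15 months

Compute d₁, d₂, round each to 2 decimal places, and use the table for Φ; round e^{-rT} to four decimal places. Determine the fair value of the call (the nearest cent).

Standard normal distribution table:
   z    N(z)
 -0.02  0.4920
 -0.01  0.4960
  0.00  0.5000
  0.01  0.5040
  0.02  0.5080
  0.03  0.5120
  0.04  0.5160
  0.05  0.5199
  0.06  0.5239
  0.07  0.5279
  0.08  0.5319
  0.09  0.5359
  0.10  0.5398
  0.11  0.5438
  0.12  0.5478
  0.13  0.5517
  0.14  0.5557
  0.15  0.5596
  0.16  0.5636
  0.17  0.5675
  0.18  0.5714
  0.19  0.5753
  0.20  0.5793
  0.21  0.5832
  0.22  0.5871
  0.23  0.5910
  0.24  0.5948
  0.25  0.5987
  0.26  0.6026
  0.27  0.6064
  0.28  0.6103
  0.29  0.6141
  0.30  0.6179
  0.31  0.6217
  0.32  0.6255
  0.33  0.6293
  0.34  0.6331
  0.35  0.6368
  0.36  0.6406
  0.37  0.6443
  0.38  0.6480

€71.98

T = 1.25;  σ√T = 0.3354
d₁ = [ln(443/435) + (0.034 + 0.3²/2)·1.25] / 0.3354 = [0.0182 + 0.0988] / 0.3354 = 0.3487 ⇒ 0.35
d₂ = d₁ − σ√T = 0.3487 − 0.3354 = 0.0133 ⇒ 0.01
exp(−rT) = exp(−0.034·1.25) = 0.9584
C = 443·N(0.35) − 435·0.9584·N(0.01) = 443·0.6368 − 435·0.9584·0.5040 = 282.1024 − 210.1196 = 71.9828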